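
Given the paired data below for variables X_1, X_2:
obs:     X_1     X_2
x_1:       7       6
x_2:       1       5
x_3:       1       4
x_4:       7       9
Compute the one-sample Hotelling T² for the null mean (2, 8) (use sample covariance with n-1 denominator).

Step 1 — sample mean vector:
  mean(X_1) = (7 + 1 + 1 + 7) / 4 = 16/4 = 4
  mean(X_2) = (6 + 5 + 4 + 9) / 4 = 24/4 = 6
  x̄ = (4, 6),  deviation x̄ - mu_0 = (4, 6) - (2, 8) = (2, -2).

Step 2 — sample covariance matrix, S[i,j] = (1/(n-1)) · Σ_k (x_{k,i} - mean_i) · (x_{k,j} - mean_j), divisor n-1 = 3:
  S[X_1,X_1] = ((3)·(3) + (-3)·(-3) + (-3)·(-3) + (3)·(3)) / 3 = 36/3 = 12
  S[X_1,X_2] = ((3)·(0) + (-3)·(-1) + (-3)·(-2) + (3)·(3)) / 3 = 18/3 = 6
  S[X_2,X_2] = ((0)·(0) + (-1)·(-1) + (-2)·(-2) + (3)·(3)) / 3 = 14/3 = 4.6667
  S = [[12, 6],
 [6, 4.6667]].

Step 3 — invert S. det(S) = 12·4.6667 - (6)² = 20.
  S^{-1} = (1/det) · [[d, -b], [-b, a]] = [[0.2333, -0.3],
 [-0.3, 0.6]].

Step 4 — quadratic form (x̄ - mu_0)^T · S^{-1} · (x̄ - mu_0):
  S^{-1} · (x̄ - mu_0) = (1.0667, -1.8),
  (x̄ - mu_0)^T · [...] = (2)·(1.0667) + (-2)·(-1.8) = 5.7333.

Step 5 — scale by n: T² = 4 · 5.7333 = 22.9333.

T² ≈ 22.9333


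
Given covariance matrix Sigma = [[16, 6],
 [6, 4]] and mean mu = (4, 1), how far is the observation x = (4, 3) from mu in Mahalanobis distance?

Step 1 — centre the observation: (x - mu) = (0, 2).

Step 2 — invert Sigma. det(Sigma) = 16·4 - (6)² = 28.
  Sigma^{-1} = (1/det) · [[d, -b], [-b, a]] = [[0.1429, -0.2143],
 [-0.2143, 0.5714]].

Step 3 — form the quadratic (x - mu)^T · Sigma^{-1} · (x - mu):
  Sigma^{-1} · (x - mu) = (-0.4286, 1.1429).
  (x - mu)^T · [Sigma^{-1} · (x - mu)] = (0)·(-0.4286) + (2)·(1.1429) = 2.2857.

Step 4 — take square root: d = √(2.2857) ≈ 1.5119.

d(x, mu) = √(2.2857) ≈ 1.5119


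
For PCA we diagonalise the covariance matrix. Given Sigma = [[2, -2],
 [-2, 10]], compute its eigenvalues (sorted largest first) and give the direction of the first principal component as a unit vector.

Step 1 — characteristic polynomial of 2×2 Sigma:
  det(Sigma - λI) = λ² - trace · λ + det = 0.
  trace = 2 + 10 = 12, det = 2·10 - (-2)² = 16.
Step 2 — discriminant:
  Δ = trace² - 4·det = 144 - 64 = 80.
Step 3 — eigenvalues:
  λ = (trace ± √Δ)/2 = (12 ± 8.9443)/2,
  λ_1 = 10.4721,  λ_2 = 1.5279.

Step 4 — unit eigenvector for λ_1: solve (Sigma - λ_1 I)v = 0. First row:
  (2 - 10.4721)·v_x + (-2)·v_y = 0, i.e. (-8.4721)·v_x + (-2)·v_y = 0,
  so v ∝ (b, λ_1 - a) = (-2, 8.4721); multiply by -1 so the first entry is positive: u = (2, -8.4721).
  ||u|| = √((2)² + (-8.4721)²) = √(75.7771) ≈ 8.705,
  v_1 = u/||u|| ≈ (0.2298, -0.9732) (||v_1|| = 1).

λ_1 = 10.4721,  λ_2 = 1.5279;  v_1 ≈ (0.2298, -0.9732)


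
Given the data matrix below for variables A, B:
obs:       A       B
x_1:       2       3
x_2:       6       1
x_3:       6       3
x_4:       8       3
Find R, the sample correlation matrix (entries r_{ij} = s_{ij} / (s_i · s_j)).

Step 1 — column means:
  mean(A) = (2 + 6 + 6 + 8) / 4 = 22/4 = 5.5
  mean(B) = (3 + 1 + 3 + 3) / 4 = 10/4 = 2.5

Step 2 — sample variances and covariances s[i,j] = (1/(n-1)) · Σ_k (x_{k,i} - mean_i) · (x_{k,j} - mean_j), with n-1 = 3:
  s[A,A] = ((-3.5)·(-3.5) + (0.5)·(0.5) + (0.5)·(0.5) + (2.5)·(2.5)) / 3 = 19/3 = 6.3333
  s[A,B] = ((-3.5)·(0.5) + (0.5)·(-1.5) + (0.5)·(0.5) + (2.5)·(0.5)) / 3 = -1/3 = -0.3333
  s[B,B] = ((0.5)·(0.5) + (-1.5)·(-1.5) + (0.5)·(0.5) + (0.5)·(0.5)) / 3 = 3/3 = 1
  Sample standard deviations s_i = √(s[i,i]):
  s(A) = √(6.3333) = 2.5166
  s(B) = √(1) = 1

Step 3 — r_{ij} = s_{ij} / (s_i · s_j):
  r[A,A] = 1 (diagonal).
  r[A,B] = -0.3333 / (2.5166 · 1) = -0.3333 / 2.5166 = -0.1325
  r[B,B] = 1 (diagonal).

R is symmetric with unit diagonal. Assembling:

R = [[1, -0.1325],
 [-0.1325, 1]]


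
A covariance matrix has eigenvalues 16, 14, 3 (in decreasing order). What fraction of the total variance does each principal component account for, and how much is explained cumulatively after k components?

Step 1 — total variance = trace(Sigma) = Σ λ_i = 16 + 14 + 3 = 33.

Step 2 — fraction explained by component i = λ_i / Σ λ:
  PC1: 16/33 = 0.4848
  PC2: 14/33 = 0.4242
  PC3: 3/33 = 0.0909

Step 3 — cumulative fraction after k components = (λ_1 + ... + λ_k) / Σ λ:
  k = 1: 16/33 = 0.4848
  k = 2: (16 + 14)/33 = 30/33 = 0.9091
  k = 3: (16 + 14 + 3)/33 = 33/33 = 1

Summary (fraction, with percent):

explained: PC1 0.4848 (48.48%), PC2 0.4242 (42.42%), PC3 0.0909 (9.09%);  cumulative: 0.4848, 0.9091, 1


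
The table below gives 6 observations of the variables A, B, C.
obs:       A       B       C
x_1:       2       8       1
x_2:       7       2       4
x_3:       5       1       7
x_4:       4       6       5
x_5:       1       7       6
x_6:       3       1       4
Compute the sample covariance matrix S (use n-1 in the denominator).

Step 1 — column means:
  mean(A) = (2 + 7 + 5 + 4 + 1 + 3) / 6 = 22/6 = 3.6667
  mean(B) = (8 + 2 + 1 + 6 + 7 + 1) / 6 = 25/6 = 4.1667
  mean(C) = (1 + 4 + 7 + 5 + 6 + 4) / 6 = 27/6 = 4.5

Step 2 — sample covariance S[i,j] = (1/(n-1)) · Σ_k (x_{k,i} - mean_i) · (x_{k,j} - mean_j), with n-1 = 5.
  S[A,A] = ((-1.6667)·(-1.6667) + (3.3333)·(3.3333) + (1.3333)·(1.3333) + (0.3333)·(0.3333) + (-2.6667)·(-2.6667) + (-0.6667)·(-0.6667)) / 5 = 23.3333/5 = 4.6667
  S[A,B] = ((-1.6667)·(3.8333) + (3.3333)·(-2.1667) + (1.3333)·(-3.1667) + (0.3333)·(1.8333) + (-2.6667)·(2.8333) + (-0.6667)·(-3.1667)) / 5 = -22.6667/5 = -4.5333
  S[A,C] = ((-1.6667)·(-3.5) + (3.3333)·(-0.5) + (1.3333)·(2.5) + (0.3333)·(0.5) + (-2.6667)·(1.5) + (-0.6667)·(-0.5)) / 5 = 4/5 = 0.8
  S[B,B] = ((3.8333)·(3.8333) + (-2.1667)·(-2.1667) + (-3.1667)·(-3.1667) + (1.8333)·(1.8333) + (2.8333)·(2.8333) + (-3.1667)·(-3.1667)) / 5 = 50.8333/5 = 10.1667
  S[B,C] = ((3.8333)·(-3.5) + (-2.1667)·(-0.5) + (-3.1667)·(2.5) + (1.8333)·(0.5) + (2.8333)·(1.5) + (-3.1667)·(-0.5)) / 5 = -13.5/5 = -2.7
  S[C,C] = ((-3.5)·(-3.5) + (-0.5)·(-0.5) + (2.5)·(2.5) + (0.5)·(0.5) + (1.5)·(1.5) + (-0.5)·(-0.5)) / 5 = 21.5/5 = 4.3

S is symmetric (S[j,i] = S[i,j]). Assembling:

S = [[4.6667, -4.5333, 0.8],
 [-4.5333, 10.1667, -2.7],
 [0.8, -2.7, 4.3]]


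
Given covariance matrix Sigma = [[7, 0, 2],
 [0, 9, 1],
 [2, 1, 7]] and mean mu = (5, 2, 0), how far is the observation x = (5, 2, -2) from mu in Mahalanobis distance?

Step 1 — centre the observation: (x - mu) = (0, 0, -2).

Step 2 — invert Sigma (cofactor / det for 3×3, or solve directly):
  Sigma^{-1} = [[0.1558, 0.005, -0.0452],
 [0.005, 0.1131, -0.0176],
 [-0.0452, -0.0176, 0.1583]].

Step 3 — form the quadratic (x - mu)^T · Sigma^{-1} · (x - mu):
  Sigma^{-1} · (x - mu) = (0.0905, 0.0352, -0.3166).
  (x - mu)^T · [Sigma^{-1} · (x - mu)] = (0)·(0.0905) + (0)·(0.0352) + (-2)·(-0.3166) = 0.6332.

Step 4 — take square root: d = √(0.6332) ≈ 0.7957.

d(x, mu) = √(0.6332) ≈ 0.7957


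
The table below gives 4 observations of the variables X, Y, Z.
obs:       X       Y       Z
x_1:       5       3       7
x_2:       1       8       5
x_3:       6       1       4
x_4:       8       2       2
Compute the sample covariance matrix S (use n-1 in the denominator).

Step 1 — column means:
  mean(X) = (5 + 1 + 6 + 8) / 4 = 20/4 = 5
  mean(Y) = (3 + 8 + 1 + 2) / 4 = 14/4 = 3.5
  mean(Z) = (7 + 5 + 4 + 2) / 4 = 18/4 = 4.5

Step 2 — sample covariance S[i,j] = (1/(n-1)) · Σ_k (x_{k,i} - mean_i) · (x_{k,j} - mean_j), with n-1 = 3.
  S[X,X] = ((0)·(0) + (-4)·(-4) + (1)·(1) + (3)·(3)) / 3 = 26/3 = 8.6667
  S[X,Y] = ((0)·(-0.5) + (-4)·(4.5) + (1)·(-2.5) + (3)·(-1.5)) / 3 = -25/3 = -8.3333
  S[X,Z] = ((0)·(2.5) + (-4)·(0.5) + (1)·(-0.5) + (3)·(-2.5)) / 3 = -10/3 = -3.3333
  S[Y,Y] = ((-0.5)·(-0.5) + (4.5)·(4.5) + (-2.5)·(-2.5) + (-1.5)·(-1.5)) / 3 = 29/3 = 9.6667
  S[Y,Z] = ((-0.5)·(2.5) + (4.5)·(0.5) + (-2.5)·(-0.5) + (-1.5)·(-2.5)) / 3 = 6/3 = 2
  S[Z,Z] = ((2.5)·(2.5) + (0.5)·(0.5) + (-0.5)·(-0.5) + (-2.5)·(-2.5)) / 3 = 13/3 = 4.3333

S is symmetric (S[j,i] = S[i,j]). Assembling:

S = [[8.6667, -8.3333, -3.3333],
 [-8.3333, 9.6667, 2],
 [-3.3333, 2, 4.3333]]


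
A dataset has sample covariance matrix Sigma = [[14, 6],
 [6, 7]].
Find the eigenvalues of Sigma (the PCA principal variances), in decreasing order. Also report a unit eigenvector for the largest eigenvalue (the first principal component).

Step 1 — characteristic polynomial of 2×2 Sigma:
  det(Sigma - λI) = λ² - trace · λ + det = 0.
  trace = 14 + 7 = 21, det = 14·7 - (6)² = 62.
Step 2 — discriminant:
  Δ = trace² - 4·det = 441 - 248 = 193.
Step 3 — eigenvalues:
  λ = (trace ± √Δ)/2 = (21 ± 13.8924)/2,
  λ_1 = 17.4462,  λ_2 = 3.5538.

Step 4 — unit eigenvector for λ_1: solve (Sigma - λ_1 I)v = 0. First row:
  (14 - 17.4462)·v_x + (6)·v_y = 0, i.e. (-3.4462)·v_x + (6)·v_y = 0,
  so v ∝ (b, λ_1 - a) = (6, 3.4462) = u.
  ||u|| = √((6)² + (3.4462)²) = √(47.8764) ≈ 6.9193,
  v_1 = u/||u|| ≈ (0.8671, 0.4981) (||v_1|| = 1).

λ_1 = 17.4462,  λ_2 = 3.5538;  v_1 ≈ (0.8671, 0.4981)


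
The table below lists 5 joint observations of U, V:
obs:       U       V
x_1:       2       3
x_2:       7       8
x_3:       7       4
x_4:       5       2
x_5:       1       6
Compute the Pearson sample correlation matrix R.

Step 1 — column means:
  mean(U) = (2 + 7 + 7 + 5 + 1) / 5 = 22/5 = 4.4
  mean(V) = (3 + 8 + 4 + 2 + 6) / 5 = 23/5 = 4.6

Step 2 — sample variances and covariances s[i,j] = (1/(n-1)) · Σ_k (x_{k,i} - mean_i) · (x_{k,j} - mean_j), with n-1 = 4:
  s[U,U] = ((-2.4)·(-2.4) + (2.6)·(2.6) + (2.6)·(2.6) + (0.6)·(0.6) + (-3.4)·(-3.4)) / 4 = 31.2/4 = 7.8
  s[U,V] = ((-2.4)·(-1.6) + (2.6)·(3.4) + (2.6)·(-0.6) + (0.6)·(-2.6) + (-3.4)·(1.4)) / 4 = 4.8/4 = 1.2
  s[V,V] = ((-1.6)·(-1.6) + (3.4)·(3.4) + (-0.6)·(-0.6) + (-2.6)·(-2.6) + (1.4)·(1.4)) / 4 = 23.2/4 = 5.8
  Sample standard deviations s_i = √(s[i,i]):
  s(U) = √(7.8) = 2.7928
  s(V) = √(5.8) = 2.4083

Step 3 — r_{ij} = s_{ij} / (s_i · s_j):
  r[U,U] = 1 (diagonal).
  r[U,V] = 1.2 / (2.7928 · 2.4083) = 1.2 / 6.7261 = 0.1784
  r[V,V] = 1 (diagonal).

R is symmetric with unit diagonal. Assembling:

R = [[1, 0.1784],
 [0.1784, 1]]


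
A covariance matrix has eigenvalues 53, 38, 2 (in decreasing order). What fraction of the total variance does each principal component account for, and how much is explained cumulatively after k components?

Step 1 — total variance = trace(Sigma) = Σ λ_i = 53 + 38 + 2 = 93.

Step 2 — fraction explained by component i = λ_i / Σ λ:
  PC1: 53/93 = 0.5699
  PC2: 38/93 = 0.4086
  PC3: 2/93 = 0.0215

Step 3 — cumulative fraction after k components = (λ_1 + ... + λ_k) / Σ λ:
  k = 1: 53/93 = 0.5699
  k = 2: (53 + 38)/93 = 91/93 = 0.9785
  k = 3: (53 + 38 + 2)/93 = 93/93 = 1

Summary (fraction, with percent):

explained: PC1 0.5699 (56.99%), PC2 0.4086 (40.86%), PC3 0.0215 (2.15%);  cumulative: 0.5699, 0.9785, 1


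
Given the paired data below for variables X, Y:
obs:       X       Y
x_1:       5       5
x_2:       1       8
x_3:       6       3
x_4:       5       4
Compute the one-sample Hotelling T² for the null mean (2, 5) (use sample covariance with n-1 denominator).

Step 1 — sample mean vector:
  mean(X) = (5 + 1 + 6 + 5) / 4 = 17/4 = 4.25
  mean(Y) = (5 + 8 + 3 + 4) / 4 = 20/4 = 5
  x̄ = (4.25, 5),  deviation x̄ - mu_0 = (4.25, 5) - (2, 5) = (2.25, 0).

Step 2 — sample covariance matrix, S[i,j] = (1/(n-1)) · Σ_k (x_{k,i} - mean_i) · (x_{k,j} - mean_j), divisor n-1 = 3:
  S[X,X] = ((0.75)·(0.75) + (-3.25)·(-3.25) + (1.75)·(1.75) + (0.75)·(0.75)) / 3 = 14.75/3 = 4.9167
  S[X,Y] = ((0.75)·(0) + (-3.25)·(3) + (1.75)·(-2) + (0.75)·(-1)) / 3 = -14/3 = -4.6667
  S[Y,Y] = ((0)·(0) + (3)·(3) + (-2)·(-2) + (-1)·(-1)) / 3 = 14/3 = 4.6667
  S = [[4.9167, -4.6667],
 [-4.6667, 4.6667]].

Step 3 — invert S. det(S) = 4.9167·4.6667 - (-4.6667)² = 1.1667.
  S^{-1} = (1/det) · [[d, -b], [-b, a]] = [[4, 4],
 [4, 4.2143]].

Step 4 — quadratic form (x̄ - mu_0)^T · S^{-1} · (x̄ - mu_0):
  S^{-1} · (x̄ - mu_0) = (9, 9),
  (x̄ - mu_0)^T · [...] = (2.25)·(9) + (0)·(9) = 20.25.

Step 5 — scale by n: T² = 4 · 20.25 = 81.

T² ≈ 81


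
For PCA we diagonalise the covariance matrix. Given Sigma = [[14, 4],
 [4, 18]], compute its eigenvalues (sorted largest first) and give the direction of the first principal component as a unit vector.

Step 1 — characteristic polynomial of 2×2 Sigma:
  det(Sigma - λI) = λ² - trace · λ + det = 0.
  trace = 14 + 18 = 32, det = 14·18 - (4)² = 236.
Step 2 — discriminant:
  Δ = trace² - 4·det = 1024 - 944 = 80.
Step 3 — eigenvalues:
  λ = (trace ± √Δ)/2 = (32 ± 8.9443)/2,
  λ_1 = 20.4721,  λ_2 = 11.5279.

Step 4 — unit eigenvector for λ_1: solve (Sigma - λ_1 I)v = 0. First row:
  (14 - 20.4721)·v_x + (4)·v_y = 0, i.e. (-6.4721)·v_x + (4)·v_y = 0,
  so v ∝ (b, λ_1 - a) = (4, 6.4721) = u.
  ||u|| = √((4)² + (6.4721)²) = √(57.8885) ≈ 7.6085,
  v_1 = u/||u|| ≈ (0.5257, 0.8507) (||v_1|| = 1).

λ_1 = 20.4721,  λ_2 = 11.5279;  v_1 ≈ (0.5257, 0.8507)


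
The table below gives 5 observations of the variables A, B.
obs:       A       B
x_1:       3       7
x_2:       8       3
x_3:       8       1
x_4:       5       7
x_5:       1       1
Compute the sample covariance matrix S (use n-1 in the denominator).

Step 1 — column means:
  mean(A) = (3 + 8 + 8 + 5 + 1) / 5 = 25/5 = 5
  mean(B) = (7 + 3 + 1 + 7 + 1) / 5 = 19/5 = 3.8

Step 2 — sample covariance S[i,j] = (1/(n-1)) · Σ_k (x_{k,i} - mean_i) · (x_{k,j} - mean_j), with n-1 = 4.
  S[A,A] = ((-2)·(-2) + (3)·(3) + (3)·(3) + (0)·(0) + (-4)·(-4)) / 4 = 38/4 = 9.5
  S[A,B] = ((-2)·(3.2) + (3)·(-0.8) + (3)·(-2.8) + (0)·(3.2) + (-4)·(-2.8)) / 4 = -6/4 = -1.5
  S[B,B] = ((3.2)·(3.2) + (-0.8)·(-0.8) + (-2.8)·(-2.8) + (3.2)·(3.2) + (-2.8)·(-2.8)) / 4 = 36.8/4 = 9.2

S is symmetric (S[j,i] = S[i,j]). Assembling:

S = [[9.5, -1.5],
 [-1.5, 9.2]]


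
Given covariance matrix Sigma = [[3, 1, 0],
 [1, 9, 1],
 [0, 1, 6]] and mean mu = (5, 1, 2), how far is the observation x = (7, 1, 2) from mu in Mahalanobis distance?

Step 1 — centre the observation: (x - mu) = (2, 0, 0).

Step 2 — invert Sigma (cofactor / det for 3×3, or solve directly):
  Sigma^{-1} = [[0.3464, -0.0392, 0.0065],
 [-0.0392, 0.1176, -0.0196],
 [0.0065, -0.0196, 0.1699]].

Step 3 — form the quadratic (x - mu)^T · Sigma^{-1} · (x - mu):
  Sigma^{-1} · (x - mu) = (0.6928, -0.0784, 0.0131).
  (x - mu)^T · [Sigma^{-1} · (x - mu)] = (2)·(0.6928) + (0)·(-0.0784) + (0)·(0.0131) = 1.3856.

Step 4 — take square root: d = √(1.3856) ≈ 1.1771.

d(x, mu) = √(1.3856) ≈ 1.1771


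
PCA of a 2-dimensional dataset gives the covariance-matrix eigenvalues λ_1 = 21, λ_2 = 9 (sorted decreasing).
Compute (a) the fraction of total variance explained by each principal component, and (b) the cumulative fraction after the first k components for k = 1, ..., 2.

Step 1 — total variance = trace(Sigma) = Σ λ_i = 21 + 9 = 30.

Step 2 — fraction explained by component i = λ_i / Σ λ:
  PC1: 21/30 = 0.7
  PC2: 9/30 = 0.3

Step 3 — cumulative fraction after k components = (λ_1 + ... + λ_k) / Σ λ:
  k = 1: 21/30 = 0.7
  k = 2: (21 + 9)/30 = 30/30 = 1

Summary (fraction, with percent):

explained: PC1 0.7 (70%), PC2 0.3 (30%);  cumulative: 0.7, 1


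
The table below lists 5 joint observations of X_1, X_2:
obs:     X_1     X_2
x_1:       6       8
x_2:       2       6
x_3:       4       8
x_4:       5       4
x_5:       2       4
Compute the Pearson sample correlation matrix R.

Step 1 — column means:
  mean(X_1) = (6 + 2 + 4 + 5 + 2) / 5 = 19/5 = 3.8
  mean(X_2) = (8 + 6 + 8 + 4 + 4) / 5 = 30/5 = 6

Step 2 — sample variances and covariances s[i,j] = (1/(n-1)) · Σ_k (x_{k,i} - mean_i) · (x_{k,j} - mean_j), with n-1 = 4:
  s[X_1,X_1] = ((2.2)·(2.2) + (-1.8)·(-1.8) + (0.2)·(0.2) + (1.2)·(1.2) + (-1.8)·(-1.8)) / 4 = 12.8/4 = 3.2
  s[X_1,X_2] = ((2.2)·(2) + (-1.8)·(0) + (0.2)·(2) + (1.2)·(-2) + (-1.8)·(-2)) / 4 = 6/4 = 1.5
  s[X_2,X_2] = ((2)·(2) + (0)·(0) + (2)·(2) + (-2)·(-2) + (-2)·(-2)) / 4 = 16/4 = 4
  Sample standard deviations s_i = √(s[i,i]):
  s(X_1) = √(3.2) = 1.7889
  s(X_2) = √(4) = 2

Step 3 — r_{ij} = s_{ij} / (s_i · s_j):
  r[X_1,X_1] = 1 (diagonal).
  r[X_1,X_2] = 1.5 / (1.7889 · 2) = 1.5 / 3.5777 = 0.4193
  r[X_2,X_2] = 1 (diagonal).

R is symmetric with unit diagonal. Assembling:

R = [[1, 0.4193],
 [0.4193, 1]]


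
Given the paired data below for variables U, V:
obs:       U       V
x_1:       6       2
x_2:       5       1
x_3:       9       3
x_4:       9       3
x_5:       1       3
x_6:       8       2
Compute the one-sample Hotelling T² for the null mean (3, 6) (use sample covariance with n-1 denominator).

Step 1 — sample mean vector:
  mean(U) = (6 + 5 + 9 + 9 + 1 + 8) / 6 = 38/6 = 6.3333
  mean(V) = (2 + 1 + 3 + 3 + 3 + 2) / 6 = 14/6 = 2.3333
  x̄ = (6.3333, 2.3333),  deviation x̄ - mu_0 = (6.3333, 2.3333) - (3, 6) = (3.3333, -3.6667).

Step 2 — sample covariance matrix, S[i,j] = (1/(n-1)) · Σ_k (x_{k,i} - mean_i) · (x_{k,j} - mean_j), divisor n-1 = 5:
  S[U,U] = ((-0.3333)·(-0.3333) + (-1.3333)·(-1.3333) + (2.6667)·(2.6667) + (2.6667)·(2.6667) + (-5.3333)·(-5.3333) + (1.6667)·(1.6667)) / 5 = 47.3333/5 = 9.4667
  S[U,V] = ((-0.3333)·(-0.3333) + (-1.3333)·(-1.3333) + (2.6667)·(0.6667) + (2.6667)·(0.6667) + (-5.3333)·(0.6667) + (1.6667)·(-0.3333)) / 5 = 1.3333/5 = 0.2667
  S[V,V] = ((-0.3333)·(-0.3333) + (-1.3333)·(-1.3333) + (0.6667)·(0.6667) + (0.6667)·(0.6667) + (0.6667)·(0.6667) + (-0.3333)·(-0.3333)) / 5 = 3.3333/5 = 0.6667
  S = [[9.4667, 0.2667],
 [0.2667, 0.6667]].

Step 3 — invert S. det(S) = 9.4667·0.6667 - (0.2667)² = 6.24.
  S^{-1} = (1/det) · [[d, -b], [-b, a]] = [[0.1068, -0.0427],
 [-0.0427, 1.5171]].

Step 4 — quadratic form (x̄ - mu_0)^T · S^{-1} · (x̄ - mu_0):
  S^{-1} · (x̄ - mu_0) = (0.5128, -5.7051),
  (x̄ - mu_0)^T · [...] = (3.3333)·(0.5128) + (-3.6667)·(-5.7051) = 22.6282.

Step 5 — scale by n: T² = 6 · 22.6282 = 135.7692.

T² ≈ 135.7692


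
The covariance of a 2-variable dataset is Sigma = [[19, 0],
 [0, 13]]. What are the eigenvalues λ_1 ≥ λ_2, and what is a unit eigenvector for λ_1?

Step 1 — characteristic polynomial of 2×2 Sigma:
  det(Sigma - λI) = λ² - trace · λ + det = 0.
  trace = 19 + 13 = 32, det = 19·13 - (0)² = 247.
Step 2 — discriminant:
  Δ = trace² - 4·det = 1024 - 988 = 36.
Step 3 — eigenvalues:
  λ = (trace ± √Δ)/2 = (32 ± 6)/2,
  λ_1 = 19,  λ_2 = 13.

Step 4 — unit eigenvector for λ_1: Sigma is diagonal, so its eigenvectors are the coordinate axes. λ_1 = 19 is the diagonal entry on the first coordinate axis, hence
  v_1 = (1, 0) (||v_1|| = 1).

λ_1 = 19,  λ_2 = 13;  v_1 ≈ (1, 0)


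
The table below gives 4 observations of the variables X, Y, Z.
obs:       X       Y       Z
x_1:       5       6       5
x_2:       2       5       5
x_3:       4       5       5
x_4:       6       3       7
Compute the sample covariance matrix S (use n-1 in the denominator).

Step 1 — column means:
  mean(X) = (5 + 2 + 4 + 6) / 4 = 17/4 = 4.25
  mean(Y) = (6 + 5 + 5 + 3) / 4 = 19/4 = 4.75
  mean(Z) = (5 + 5 + 5 + 7) / 4 = 22/4 = 5.5

Step 2 — sample covariance S[i,j] = (1/(n-1)) · Σ_k (x_{k,i} - mean_i) · (x_{k,j} - mean_j), with n-1 = 3.
  S[X,X] = ((0.75)·(0.75) + (-2.25)·(-2.25) + (-0.25)·(-0.25) + (1.75)·(1.75)) / 3 = 8.75/3 = 2.9167
  S[X,Y] = ((0.75)·(1.25) + (-2.25)·(0.25) + (-0.25)·(0.25) + (1.75)·(-1.75)) / 3 = -2.75/3 = -0.9167
  S[X,Z] = ((0.75)·(-0.5) + (-2.25)·(-0.5) + (-0.25)·(-0.5) + (1.75)·(1.5)) / 3 = 3.5/3 = 1.1667
  S[Y,Y] = ((1.25)·(1.25) + (0.25)·(0.25) + (0.25)·(0.25) + (-1.75)·(-1.75)) / 3 = 4.75/3 = 1.5833
  S[Y,Z] = ((1.25)·(-0.5) + (0.25)·(-0.5) + (0.25)·(-0.5) + (-1.75)·(1.5)) / 3 = -3.5/3 = -1.1667
  S[Z,Z] = ((-0.5)·(-0.5) + (-0.5)·(-0.5) + (-0.5)·(-0.5) + (1.5)·(1.5)) / 3 = 3/3 = 1

S is symmetric (S[j,i] = S[i,j]). Assembling:

S = [[2.9167, -0.9167, 1.1667],
 [-0.9167, 1.5833, -1.1667],
 [1.1667, -1.1667, 1]]


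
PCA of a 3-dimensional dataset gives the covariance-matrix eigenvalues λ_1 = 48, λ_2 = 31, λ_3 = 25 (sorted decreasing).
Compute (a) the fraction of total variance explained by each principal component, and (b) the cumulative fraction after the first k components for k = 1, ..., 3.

Step 1 — total variance = trace(Sigma) = Σ λ_i = 48 + 31 + 25 = 104.

Step 2 — fraction explained by component i = λ_i / Σ λ:
  PC1: 48/104 = 0.4615
  PC2: 31/104 = 0.2981
  PC3: 25/104 = 0.2404

Step 3 — cumulative fraction after k components = (λ_1 + ... + λ_k) / Σ λ:
  k = 1: 48/104 = 0.4615
  k = 2: (48 + 31)/104 = 79/104 = 0.7596
  k = 3: (48 + 31 + 25)/104 = 104/104 = 1

Summary (fraction, with percent):

explained: PC1 0.4615 (46.15%), PC2 0.2981 (29.81%), PC3 0.2404 (24.04%);  cumulative: 0.4615, 0.7596, 1


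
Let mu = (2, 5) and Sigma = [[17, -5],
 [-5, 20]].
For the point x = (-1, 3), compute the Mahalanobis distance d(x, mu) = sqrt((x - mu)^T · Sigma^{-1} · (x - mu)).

Step 1 — centre the observation: (x - mu) = (-3, -2).

Step 2 — invert Sigma. det(Sigma) = 17·20 - (-5)² = 315.
  Sigma^{-1} = (1/det) · [[d, -b], [-b, a]] = [[0.0635, 0.0159],
 [0.0159, 0.054]].

Step 3 — form the quadratic (x - mu)^T · Sigma^{-1} · (x - mu):
  Sigma^{-1} · (x - mu) = (-0.2222, -0.1556).
  (x - mu)^T · [Sigma^{-1} · (x - mu)] = (-3)·(-0.2222) + (-2)·(-0.1556) = 0.9778.

Step 4 — take square root: d = √(0.9778) ≈ 0.9888.

d(x, mu) = √(0.9778) ≈ 0.9888


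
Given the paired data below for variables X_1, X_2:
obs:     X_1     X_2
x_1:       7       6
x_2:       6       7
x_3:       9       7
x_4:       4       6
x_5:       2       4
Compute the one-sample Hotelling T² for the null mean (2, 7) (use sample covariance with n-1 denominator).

Step 1 — sample mean vector:
  mean(X_1) = (7 + 6 + 9 + 4 + 2) / 5 = 28/5 = 5.6
  mean(X_2) = (6 + 7 + 7 + 6 + 4) / 5 = 30/5 = 6
  x̄ = (5.6, 6),  deviation x̄ - mu_0 = (5.6, 6) - (2, 7) = (3.6, -1).

Step 2 — sample covariance matrix, S[i,j] = (1/(n-1)) · Σ_k (x_{k,i} - mean_i) · (x_{k,j} - mean_j), divisor n-1 = 4:
  S[X_1,X_1] = ((1.4)·(1.4) + (0.4)·(0.4) + (3.4)·(3.4) + (-1.6)·(-1.6) + (-3.6)·(-3.6)) / 4 = 29.2/4 = 7.3
  S[X_1,X_2] = ((1.4)·(0) + (0.4)·(1) + (3.4)·(1) + (-1.6)·(0) + (-3.6)·(-2)) / 4 = 11/4 = 2.75
  S[X_2,X_2] = ((0)·(0) + (1)·(1) + (1)·(1) + (0)·(0) + (-2)·(-2)) / 4 = 6/4 = 1.5
  S = [[7.3, 2.75],
 [2.75, 1.5]].

Step 3 — invert S. det(S) = 7.3·1.5 - (2.75)² = 3.3875.
  S^{-1} = (1/det) · [[d, -b], [-b, a]] = [[0.4428, -0.8118],
 [-0.8118, 2.155]].

Step 4 — quadratic form (x̄ - mu_0)^T · S^{-1} · (x̄ - mu_0):
  S^{-1} · (x̄ - mu_0) = (2.4059, -5.0775),
  (x̄ - mu_0)^T · [...] = (3.6)·(2.4059) + (-1)·(-5.0775) = 13.7387.

Step 5 — scale by n: T² = 5 · 13.7387 = 68.6937.

T² ≈ 68.6937


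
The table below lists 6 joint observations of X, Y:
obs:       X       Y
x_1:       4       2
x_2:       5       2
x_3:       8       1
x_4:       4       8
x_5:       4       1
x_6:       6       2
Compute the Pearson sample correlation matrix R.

Step 1 — column means:
  mean(X) = (4 + 5 + 8 + 4 + 4 + 6) / 6 = 31/6 = 5.1667
  mean(Y) = (2 + 2 + 1 + 8 + 1 + 2) / 6 = 16/6 = 2.6667

Step 2 — sample variances and covariances s[i,j] = (1/(n-1)) · Σ_k (x_{k,i} - mean_i) · (x_{k,j} - mean_j), with n-1 = 5:
  s[X,X] = ((-1.1667)·(-1.1667) + (-0.1667)·(-0.1667) + (2.8333)·(2.8333) + (-1.1667)·(-1.1667) + (-1.1667)·(-1.1667) + (0.8333)·(0.8333)) / 5 = 12.8333/5 = 2.5667
  s[X,Y] = ((-1.1667)·(-0.6667) + (-0.1667)·(-0.6667) + (2.8333)·(-1.6667) + (-1.1667)·(5.3333) + (-1.1667)·(-1.6667) + (0.8333)·(-0.6667)) / 5 = -8.6667/5 = -1.7333
  s[Y,Y] = ((-0.6667)·(-0.6667) + (-0.6667)·(-0.6667) + (-1.6667)·(-1.6667) + (5.3333)·(5.3333) + (-1.6667)·(-1.6667) + (-0.6667)·(-0.6667)) / 5 = 35.3333/5 = 7.0667
  Sample standard deviations s_i = √(s[i,i]):
  s(X) = √(2.5667) = 1.6021
  s(Y) = √(7.0667) = 2.6583

Step 3 — r_{ij} = s_{ij} / (s_i · s_j):
  r[X,X] = 1 (diagonal).
  r[X,Y] = -1.7333 / (1.6021 · 2.6583) = -1.7333 / 4.2588 = -0.407
  r[Y,Y] = 1 (diagonal).

R is symmetric with unit diagonal. Assembling:

R = [[1, -0.407],
 [-0.407, 1]]


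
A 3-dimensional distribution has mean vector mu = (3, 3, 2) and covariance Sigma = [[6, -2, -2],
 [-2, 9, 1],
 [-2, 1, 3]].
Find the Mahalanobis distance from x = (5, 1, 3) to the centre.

Step 1 — centre the observation: (x - mu) = (2, -2, 1).

Step 2 — invert Sigma (cofactor / det for 3×3, or solve directly):
  Sigma^{-1} = [[0.2241, 0.0345, 0.1379],
 [0.0345, 0.1207, -0.0172],
 [0.1379, -0.0172, 0.431]].

Step 3 — form the quadratic (x - mu)^T · Sigma^{-1} · (x - mu):
  Sigma^{-1} · (x - mu) = (0.5172, -0.1897, 0.7414).
  (x - mu)^T · [Sigma^{-1} · (x - mu)] = (2)·(0.5172) + (-2)·(-0.1897) + (1)·(0.7414) = 2.1552.

Step 4 — take square root: d = √(2.1552) ≈ 1.4681.

d(x, mu) = √(2.1552) ≈ 1.4681


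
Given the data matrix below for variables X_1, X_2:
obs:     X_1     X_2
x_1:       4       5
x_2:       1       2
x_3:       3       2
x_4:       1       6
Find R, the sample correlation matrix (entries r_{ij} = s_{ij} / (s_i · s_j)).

Step 1 — column means:
  mean(X_1) = (4 + 1 + 3 + 1) / 4 = 9/4 = 2.25
  mean(X_2) = (5 + 2 + 2 + 6) / 4 = 15/4 = 3.75

Step 2 — sample variances and covariances s[i,j] = (1/(n-1)) · Σ_k (x_{k,i} - mean_i) · (x_{k,j} - mean_j), with n-1 = 3:
  s[X_1,X_1] = ((1.75)·(1.75) + (-1.25)·(-1.25) + (0.75)·(0.75) + (-1.25)·(-1.25)) / 3 = 6.75/3 = 2.25
  s[X_1,X_2] = ((1.75)·(1.25) + (-1.25)·(-1.75) + (0.75)·(-1.75) + (-1.25)·(2.25)) / 3 = 0.25/3 = 0.0833
  s[X_2,X_2] = ((1.25)·(1.25) + (-1.75)·(-1.75) + (-1.75)·(-1.75) + (2.25)·(2.25)) / 3 = 12.75/3 = 4.25
  Sample standard deviations s_i = √(s[i,i]):
  s(X_1) = √(2.25) = 1.5
  s(X_2) = √(4.25) = 2.0616

Step 3 — r_{ij} = s_{ij} / (s_i · s_j):
  r[X_1,X_1] = 1 (diagonal).
  r[X_1,X_2] = 0.0833 / (1.5 · 2.0616) = 0.0833 / 3.0923 = 0.0269
  r[X_2,X_2] = 1 (diagonal).

R is symmetric with unit diagonal. Assembling:

R = [[1, 0.0269],
 [0.0269, 1]]


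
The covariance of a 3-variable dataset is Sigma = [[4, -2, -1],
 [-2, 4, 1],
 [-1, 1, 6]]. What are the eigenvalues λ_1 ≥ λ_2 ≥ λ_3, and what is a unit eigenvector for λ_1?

Step 1 — characteristic polynomial p(λ) = det(λI - Sigma) = λ³ - tr·λ² + c_1·λ - det, where tr = trace, c_1 = sum of the principal 2×2 minors, det = det(Sigma):
  tr = 4 + 4 + 6 = 14,
  c_1 = (4·4 - (-2)²) + (4·6 - (-1)²) + (4·6 - (1)²) = 12 + 23 + 23 = 58,
  det = 4·(4·6 - (1)²) - (-2)·((-2)·6 - (1)·(-1)) + (-1)·((-2)·(1) - 4·(-1)) = 4·(23) - (-2)·(-11) + (-1)·(2) = 68.
  So p(λ) = λ³ - 14λ² + 58λ - 68.
Step 2 — look for an integer root (rational root theorem: any rational root is an integer divisor of 68). Testing λ = 2:
  p(2) = 8 - 56 + 116 - 68 = 0  ✓
  Dividing out (λ - 2): p(λ) = (λ - 2)(λ² - 12λ + 34).
Step 3 — remaining eigenvalues from the quadratic λ² - 12λ + 34 = 0:
  Δ = 12² - 4·34 = 144 - 136 = 8,  λ = (12 ± √8)/2 = (12 ± 2.8284)/2 ≈ 7.4142 or 4.5858.
  Sorted: λ_1 = 7.4142,  λ_2 = 4.5858,  λ_3 = 2  (check: sum = 14 = tr ✓).

Step 4 — unit eigenvector for λ_1 ≈ 7.4142: v spans the null space of (Sigma - λ_1 I), whose rows are
  r_1 = (-3.4142, -2, -1),  r_2 = (-2, -3.4142, 1),  r_3 = (-1, 1, -1.4142).
  v is orthogonal to every row, so take v ∝ r_1 × r_2 = ((-2)·(1) - (-1)·(-3.4142), (-1)·(-2) - (-3.4142)·(1), (-3.4142)·(-3.4142) - (-2)·(-2)) ≈ (-5.4142, 5.4142, 7.6569).
  Rescale (multiply by -1 so the first nonzero entry is positive): u = (5.4142, -5.4142, -7.6569).
  ||u|| = √((5.4142)² + (-5.4142)² + (-7.6569)²) = √(117.2548) ≈ 10.8284,  v_1 = u/||u|| ≈ (0.5, -0.5, -0.7071) (||v_1|| = 1).

λ_1 = 7.4142,  λ_2 = 4.5858,  λ_3 = 2;  v_1 ≈ (0.5, -0.5, -0.7071)


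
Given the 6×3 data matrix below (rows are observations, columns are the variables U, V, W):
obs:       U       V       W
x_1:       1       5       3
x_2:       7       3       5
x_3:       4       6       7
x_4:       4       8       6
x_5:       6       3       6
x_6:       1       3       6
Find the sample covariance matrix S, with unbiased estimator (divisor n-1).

Step 1 — column means:
  mean(U) = (1 + 7 + 4 + 4 + 6 + 1) / 6 = 23/6 = 3.8333
  mean(V) = (5 + 3 + 6 + 8 + 3 + 3) / 6 = 28/6 = 4.6667
  mean(W) = (3 + 5 + 7 + 6 + 6 + 6) / 6 = 33/6 = 5.5

Step 2 — sample covariance S[i,j] = (1/(n-1)) · Σ_k (x_{k,i} - mean_i) · (x_{k,j} - mean_j), with n-1 = 5.
  S[U,U] = ((-2.8333)·(-2.8333) + (3.1667)·(3.1667) + (0.1667)·(0.1667) + (0.1667)·(0.1667) + (2.1667)·(2.1667) + (-2.8333)·(-2.8333)) / 5 = 30.8333/5 = 6.1667
  S[U,V] = ((-2.8333)·(0.3333) + (3.1667)·(-1.6667) + (0.1667)·(1.3333) + (0.1667)·(3.3333) + (2.1667)·(-1.6667) + (-2.8333)·(-1.6667)) / 5 = -4.3333/5 = -0.8667
  S[U,W] = ((-2.8333)·(-2.5) + (3.1667)·(-0.5) + (0.1667)·(1.5) + (0.1667)·(0.5) + (2.1667)·(0.5) + (-2.8333)·(0.5)) / 5 = 5.5/5 = 1.1
  S[V,V] = ((0.3333)·(0.3333) + (-1.6667)·(-1.6667) + (1.3333)·(1.3333) + (3.3333)·(3.3333) + (-1.6667)·(-1.6667) + (-1.6667)·(-1.6667)) / 5 = 21.3333/5 = 4.2667
  S[V,W] = ((0.3333)·(-2.5) + (-1.6667)·(-0.5) + (1.3333)·(1.5) + (3.3333)·(0.5) + (-1.6667)·(0.5) + (-1.6667)·(0.5)) / 5 = 2/5 = 0.4
  S[W,W] = ((-2.5)·(-2.5) + (-0.5)·(-0.5) + (1.5)·(1.5) + (0.5)·(0.5) + (0.5)·(0.5) + (0.5)·(0.5)) / 5 = 9.5/5 = 1.9

S is symmetric (S[j,i] = S[i,j]). Assembling:

S = [[6.1667, -0.8667, 1.1],
 [-0.8667, 4.2667, 0.4],
 [1.1, 0.4, 1.9]]


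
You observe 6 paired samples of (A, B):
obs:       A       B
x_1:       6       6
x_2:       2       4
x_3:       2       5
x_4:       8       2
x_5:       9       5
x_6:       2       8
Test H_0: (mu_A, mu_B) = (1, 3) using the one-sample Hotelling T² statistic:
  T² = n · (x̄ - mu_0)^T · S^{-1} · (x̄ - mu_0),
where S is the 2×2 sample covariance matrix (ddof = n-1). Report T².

Step 1 — sample mean vector:
  mean(A) = (6 + 2 + 2 + 8 + 9 + 2) / 6 = 29/6 = 4.8333
  mean(B) = (6 + 4 + 5 + 2 + 5 + 8) / 6 = 30/6 = 5
  x̄ = (4.8333, 5),  deviation x̄ - mu_0 = (4.8333, 5) - (1, 3) = (3.8333, 2).

Step 2 — sample covariance matrix, S[i,j] = (1/(n-1)) · Σ_k (x_{k,i} - mean_i) · (x_{k,j} - mean_j), divisor n-1 = 5:
  S[A,A] = ((1.1667)·(1.1667) + (-2.8333)·(-2.8333) + (-2.8333)·(-2.8333) + (3.1667)·(3.1667) + (4.1667)·(4.1667) + (-2.8333)·(-2.8333)) / 5 = 52.8333/5 = 10.5667
  S[A,B] = ((1.1667)·(1) + (-2.8333)·(-1) + (-2.8333)·(0) + (3.1667)·(-3) + (4.1667)·(0) + (-2.8333)·(3)) / 5 = -14/5 = -2.8
  S[B,B] = ((1)·(1) + (-1)·(-1) + (0)·(0) + (-3)·(-3) + (0)·(0) + (3)·(3)) / 5 = 20/5 = 4
  S = [[10.5667, -2.8],
 [-2.8, 4]].

Step 3 — invert S. det(S) = 10.5667·4 - (-2.8)² = 34.4267.
  S^{-1} = (1/det) · [[d, -b], [-b, a]] = [[0.1162, 0.0813],
 [0.0813, 0.3069]].

Step 4 — quadratic form (x̄ - mu_0)^T · S^{-1} · (x̄ - mu_0):
  S^{-1} · (x̄ - mu_0) = (0.6081, 0.9256),
  (x̄ - mu_0)^T · [...] = (3.8333)·(0.6081) + (2)·(0.9256) = 4.1822.

Step 5 — scale by n: T² = 6 · 4.1822 = 25.093.

T² ≈ 25.093


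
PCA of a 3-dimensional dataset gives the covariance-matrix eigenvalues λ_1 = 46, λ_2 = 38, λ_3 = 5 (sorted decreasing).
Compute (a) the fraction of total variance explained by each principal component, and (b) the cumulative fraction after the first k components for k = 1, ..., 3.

Step 1 — total variance = trace(Sigma) = Σ λ_i = 46 + 38 + 5 = 89.

Step 2 — fraction explained by component i = λ_i / Σ λ:
  PC1: 46/89 = 0.5169
  PC2: 38/89 = 0.427
  PC3: 5/89 = 0.0562

Step 3 — cumulative fraction after k components = (λ_1 + ... + λ_k) / Σ λ:
  k = 1: 46/89 = 0.5169
  k = 2: (46 + 38)/89 = 84/89 = 0.9438
  k = 3: (46 + 38 + 5)/89 = 89/89 = 1

Summary (fraction, with percent):

explained: PC1 0.5169 (51.69%), PC2 0.427 (42.7%), PC3 0.0562 (5.62%);  cumulative: 0.5169, 0.9438, 1


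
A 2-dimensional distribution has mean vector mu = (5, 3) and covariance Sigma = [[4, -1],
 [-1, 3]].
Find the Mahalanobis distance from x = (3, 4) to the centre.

Step 1 — centre the observation: (x - mu) = (-2, 1).

Step 2 — invert Sigma. det(Sigma) = 4·3 - (-1)² = 11.
  Sigma^{-1} = (1/det) · [[d, -b], [-b, a]] = [[0.2727, 0.0909],
 [0.0909, 0.3636]].

Step 3 — form the quadratic (x - mu)^T · Sigma^{-1} · (x - mu):
  Sigma^{-1} · (x - mu) = (-0.4545, 0.1818).
  (x - mu)^T · [Sigma^{-1} · (x - mu)] = (-2)·(-0.4545) + (1)·(0.1818) = 1.0909.

Step 4 — take square root: d = √(1.0909) ≈ 1.0445.

d(x, mu) = √(1.0909) ≈ 1.0445


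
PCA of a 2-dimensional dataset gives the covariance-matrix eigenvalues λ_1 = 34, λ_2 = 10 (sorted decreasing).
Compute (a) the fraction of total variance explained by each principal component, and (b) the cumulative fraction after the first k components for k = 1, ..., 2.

Step 1 — total variance = trace(Sigma) = Σ λ_i = 34 + 10 = 44.

Step 2 — fraction explained by component i = λ_i / Σ λ:
  PC1: 34/44 = 0.7727
  PC2: 10/44 = 0.2273

Step 3 — cumulative fraction after k components = (λ_1 + ... + λ_k) / Σ λ:
  k = 1: 34/44 = 0.7727
  k = 2: (34 + 10)/44 = 44/44 = 1

Summary (fraction, with percent):

explained: PC1 0.7727 (77.27%), PC2 0.2273 (22.73%);  cumulative: 0.7727, 1


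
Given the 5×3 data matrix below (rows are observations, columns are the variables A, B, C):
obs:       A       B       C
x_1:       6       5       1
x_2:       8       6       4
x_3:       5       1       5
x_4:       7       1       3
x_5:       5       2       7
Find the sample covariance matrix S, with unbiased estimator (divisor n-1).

Step 1 — column means:
  mean(A) = (6 + 8 + 5 + 7 + 5) / 5 = 31/5 = 6.2
  mean(B) = (5 + 6 + 1 + 1 + 2) / 5 = 15/5 = 3
  mean(C) = (1 + 4 + 5 + 3 + 7) / 5 = 20/5 = 4

Step 2 — sample covariance S[i,j] = (1/(n-1)) · Σ_k (x_{k,i} - mean_i) · (x_{k,j} - mean_j), with n-1 = 4.
  S[A,A] = ((-0.2)·(-0.2) + (1.8)·(1.8) + (-1.2)·(-1.2) + (0.8)·(0.8) + (-1.2)·(-1.2)) / 4 = 6.8/4 = 1.7
  S[A,B] = ((-0.2)·(2) + (1.8)·(3) + (-1.2)·(-2) + (0.8)·(-2) + (-1.2)·(-1)) / 4 = 7/4 = 1.75
  S[A,C] = ((-0.2)·(-3) + (1.8)·(0) + (-1.2)·(1) + (0.8)·(-1) + (-1.2)·(3)) / 4 = -5/4 = -1.25
  S[B,B] = ((2)·(2) + (3)·(3) + (-2)·(-2) + (-2)·(-2) + (-1)·(-1)) / 4 = 22/4 = 5.5
  S[B,C] = ((2)·(-3) + (3)·(0) + (-2)·(1) + (-2)·(-1) + (-1)·(3)) / 4 = -9/4 = -2.25
  S[C,C] = ((-3)·(-3) + (0)·(0) + (1)·(1) + (-1)·(-1) + (3)·(3)) / 4 = 20/4 = 5

S is symmetric (S[j,i] = S[i,j]). Assembling:

S = [[1.7, 1.75, -1.25],
 [1.75, 5.5, -2.25],
 [-1.25, -2.25, 5]]


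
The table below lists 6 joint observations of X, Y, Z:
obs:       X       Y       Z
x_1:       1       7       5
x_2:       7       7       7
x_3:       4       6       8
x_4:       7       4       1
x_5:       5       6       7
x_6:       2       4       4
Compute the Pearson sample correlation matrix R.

Step 1 — column means:
  mean(X) = (1 + 7 + 4 + 7 + 5 + 2) / 6 = 26/6 = 4.3333
  mean(Y) = (7 + 7 + 6 + 4 + 6 + 4) / 6 = 34/6 = 5.6667
  mean(Z) = (5 + 7 + 8 + 1 + 7 + 4) / 6 = 32/6 = 5.3333

Step 2 — sample variances and covariances s[i,j] = (1/(n-1)) · Σ_k (x_{k,i} - mean_i) · (x_{k,j} - mean_j), with n-1 = 5:
  s[X,X] = ((-3.3333)·(-3.3333) + (2.6667)·(2.6667) + (-0.3333)·(-0.3333) + (2.6667)·(2.6667) + (0.6667)·(0.6667) + (-2.3333)·(-2.3333)) / 5 = 31.3333/5 = 6.2667
  s[X,Y] = ((-3.3333)·(1.3333) + (2.6667)·(1.3333) + (-0.3333)·(0.3333) + (2.6667)·(-1.6667) + (0.6667)·(0.3333) + (-2.3333)·(-1.6667)) / 5 = -1.3333/5 = -0.2667
  s[X,Z] = ((-3.3333)·(-0.3333) + (2.6667)·(1.6667) + (-0.3333)·(2.6667) + (2.6667)·(-4.3333) + (0.6667)·(1.6667) + (-2.3333)·(-1.3333)) / 5 = -2.6667/5 = -0.5333
  s[Y,Y] = ((1.3333)·(1.3333) + (1.3333)·(1.3333) + (0.3333)·(0.3333) + (-1.6667)·(-1.6667) + (0.3333)·(0.3333) + (-1.6667)·(-1.6667)) / 5 = 9.3333/5 = 1.8667
  s[Y,Z] = ((1.3333)·(-0.3333) + (1.3333)·(1.6667) + (0.3333)·(2.6667) + (-1.6667)·(-4.3333) + (0.3333)·(1.6667) + (-1.6667)·(-1.3333)) / 5 = 12.6667/5 = 2.5333
  s[Z,Z] = ((-0.3333)·(-0.3333) + (1.6667)·(1.6667) + (2.6667)·(2.6667) + (-4.3333)·(-4.3333) + (1.6667)·(1.6667) + (-1.3333)·(-1.3333)) / 5 = 33.3333/5 = 6.6667
  Sample standard deviations s_i = √(s[i,i]):
  s(X) = √(6.2667) = 2.5033
  s(Y) = √(1.8667) = 1.3663
  s(Z) = √(6.6667) = 2.582

Step 3 — r_{ij} = s_{ij} / (s_i · s_j):
  r[X,X] = 1 (diagonal).
  r[X,Y] = -0.2667 / (2.5033 · 1.3663) = -0.2667 / 3.4202 = -0.078
  r[X,Z] = -0.5333 / (2.5033 · 2.582) = -0.5333 / 6.4636 = -0.0825
  r[Y,Y] = 1 (diagonal).
  r[Y,Z] = 2.5333 / (1.3663 · 2.582) = 2.5333 / 3.5277 = 0.7181
  r[Z,Z] = 1 (diagonal).

R is symmetric with unit diagonal. Assembling:

R = [[1, -0.078, -0.0825],
 [-0.078, 1, 0.7181],
 [-0.0825, 0.7181, 1]]


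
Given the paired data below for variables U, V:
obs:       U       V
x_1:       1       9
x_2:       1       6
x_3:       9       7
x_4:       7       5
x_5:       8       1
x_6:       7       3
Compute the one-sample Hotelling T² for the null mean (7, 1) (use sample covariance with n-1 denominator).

Step 1 — sample mean vector:
  mean(U) = (1 + 1 + 9 + 7 + 8 + 7) / 6 = 33/6 = 5.5
  mean(V) = (9 + 6 + 7 + 5 + 1 + 3) / 6 = 31/6 = 5.1667
  x̄ = (5.5, 5.1667),  deviation x̄ - mu_0 = (5.5, 5.1667) - (7, 1) = (-1.5, 4.1667).

Step 2 — sample covariance matrix, S[i,j] = (1/(n-1)) · Σ_k (x_{k,i} - mean_i) · (x_{k,j} - mean_j), divisor n-1 = 5:
  S[U,U] = ((-4.5)·(-4.5) + (-4.5)·(-4.5) + (3.5)·(3.5) + (1.5)·(1.5) + (2.5)·(2.5) + (1.5)·(1.5)) / 5 = 63.5/5 = 12.7
  S[U,V] = ((-4.5)·(3.8333) + (-4.5)·(0.8333) + (3.5)·(1.8333) + (1.5)·(-0.1667) + (2.5)·(-4.1667) + (1.5)·(-2.1667)) / 5 = -28.5/5 = -5.7
  S[V,V] = ((3.8333)·(3.8333) + (0.8333)·(0.8333) + (1.8333)·(1.8333) + (-0.1667)·(-0.1667) + (-4.1667)·(-4.1667) + (-2.1667)·(-2.1667)) / 5 = 40.8333/5 = 8.1667
  S = [[12.7, -5.7],
 [-5.7, 8.1667]].

Step 3 — invert S. det(S) = 12.7·8.1667 - (-5.7)² = 71.2267.
  S^{-1} = (1/det) · [[d, -b], [-b, a]] = [[0.1147, 0.08],
 [0.08, 0.1783]].

Step 4 — quadratic form (x̄ - mu_0)^T · S^{-1} · (x̄ - mu_0):
  S^{-1} · (x̄ - mu_0) = (0.1615, 0.6229),
  (x̄ - mu_0)^T · [...] = (-1.5)·(0.1615) + (4.1667)·(0.6229) = 2.3532.

Step 5 — scale by n: T² = 6 · 2.3532 = 14.1192.

T² ≈ 14.1192


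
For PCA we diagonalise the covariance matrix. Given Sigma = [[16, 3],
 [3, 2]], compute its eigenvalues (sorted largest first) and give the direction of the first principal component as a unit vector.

Step 1 — characteristic polynomial of 2×2 Sigma:
  det(Sigma - λI) = λ² - trace · λ + det = 0.
  trace = 16 + 2 = 18, det = 16·2 - (3)² = 23.
Step 2 — discriminant:
  Δ = trace² - 4·det = 324 - 92 = 232.
Step 3 — eigenvalues:
  λ = (trace ± √Δ)/2 = (18 ± 15.2315)/2,
  λ_1 = 16.6158,  λ_2 = 1.3842.

Step 4 — unit eigenvector for λ_1: solve (Sigma - λ_1 I)v = 0. First row:
  (16 - 16.6158)·v_x + (3)·v_y = 0, i.e. (-0.6158)·v_x + (3)·v_y = 0,
  so v ∝ (b, λ_1 - a) = (3, 0.6158) = u.
  ||u|| = √((3)² + (0.6158)²) = √(9.3792) ≈ 3.0625,
  v_1 = u/||u|| ≈ (0.9796, 0.2011) (||v_1|| = 1).

λ_1 = 16.6158,  λ_2 = 1.3842;  v_1 ≈ (0.9796, 0.2011)


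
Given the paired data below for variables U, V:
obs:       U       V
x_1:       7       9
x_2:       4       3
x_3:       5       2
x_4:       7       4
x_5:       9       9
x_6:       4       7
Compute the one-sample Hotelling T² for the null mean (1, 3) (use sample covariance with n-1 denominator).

Step 1 — sample mean vector:
  mean(U) = (7 + 4 + 5 + 7 + 9 + 4) / 6 = 36/6 = 6
  mean(V) = (9 + 3 + 2 + 4 + 9 + 7) / 6 = 34/6 = 5.6667
  x̄ = (6, 5.6667),  deviation x̄ - mu_0 = (6, 5.6667) - (1, 3) = (5, 2.6667).

Step 2 — sample covariance matrix, S[i,j] = (1/(n-1)) · Σ_k (x_{k,i} - mean_i) · (x_{k,j} - mean_j), divisor n-1 = 5:
  S[U,U] = ((1)·(1) + (-2)·(-2) + (-1)·(-1) + (1)·(1) + (3)·(3) + (-2)·(-2)) / 5 = 20/5 = 4
  S[U,V] = ((1)·(3.3333) + (-2)·(-2.6667) + (-1)·(-3.6667) + (1)·(-1.6667) + (3)·(3.3333) + (-2)·(1.3333)) / 5 = 18/5 = 3.6
  S[V,V] = ((3.3333)·(3.3333) + (-2.6667)·(-2.6667) + (-3.6667)·(-3.6667) + (-1.6667)·(-1.6667) + (3.3333)·(3.3333) + (1.3333)·(1.3333)) / 5 = 47.3333/5 = 9.4667
  S = [[4, 3.6],
 [3.6, 9.4667]].

Step 3 — invert S. det(S) = 4·9.4667 - (3.6)² = 24.9067.
  S^{-1} = (1/det) · [[d, -b], [-b, a]] = [[0.3801, -0.1445],
 [-0.1445, 0.1606]].

Step 4 — quadratic form (x̄ - mu_0)^T · S^{-1} · (x̄ - mu_0):
  S^{-1} · (x̄ - mu_0) = (1.515, -0.2944),
  (x̄ - mu_0)^T · [...] = (5)·(1.515) + (2.6667)·(-0.2944) = 6.7898.

Step 5 — scale by n: T² = 6 · 6.7898 = 40.7388.

T² ≈ 40.7388
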